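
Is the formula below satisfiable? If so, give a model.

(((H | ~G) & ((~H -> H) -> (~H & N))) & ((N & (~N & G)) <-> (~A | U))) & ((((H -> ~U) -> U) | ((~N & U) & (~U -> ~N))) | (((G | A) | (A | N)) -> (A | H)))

G: False, N: False, A: True, U: False, H: False

  ((H | ~G) & ((~H -> H) -> (~H & N))) & ((N & (~N & G)) <-> (~A | U)) = True
    (H | ~G) & ((~H -> H) -> (~H & N)) = True
      H | ~G = True
        ~G = True
      (~H -> H) -> (~H & N) = True
        ~H -> H = False
          ~H = True
        ~H & N = False
          ~H = True
    (N & (~N & G)) <-> (~A | U) = True
      N & (~N & G) = False
        ~N & G = False
          ~N = True
      ~A | U = False
        ~A = False
  (((H -> ~U) -> U) | ((~N & U) & (~U -> ~N))) | (((G | A) | (A | N)) -> (A | H)) = True
    ((H -> ~U) -> U) | ((~N & U) & (~U -> ~N)) = False
      (H -> ~U) -> U = False
        H -> ~U = True
          ~U = True
      (~N & U) & (~U -> ~N) = False
        ~N & U = False
          ~N = True
        ~U -> ~N = True
          ~U = True
          ~N = True
    ((G | A) | (A | N)) -> (A | H) = True
      (G | A) | (A | N) = True
        G | A = True
        A | N = True
      A | H = True
Both conjuncts True, so the formula holds.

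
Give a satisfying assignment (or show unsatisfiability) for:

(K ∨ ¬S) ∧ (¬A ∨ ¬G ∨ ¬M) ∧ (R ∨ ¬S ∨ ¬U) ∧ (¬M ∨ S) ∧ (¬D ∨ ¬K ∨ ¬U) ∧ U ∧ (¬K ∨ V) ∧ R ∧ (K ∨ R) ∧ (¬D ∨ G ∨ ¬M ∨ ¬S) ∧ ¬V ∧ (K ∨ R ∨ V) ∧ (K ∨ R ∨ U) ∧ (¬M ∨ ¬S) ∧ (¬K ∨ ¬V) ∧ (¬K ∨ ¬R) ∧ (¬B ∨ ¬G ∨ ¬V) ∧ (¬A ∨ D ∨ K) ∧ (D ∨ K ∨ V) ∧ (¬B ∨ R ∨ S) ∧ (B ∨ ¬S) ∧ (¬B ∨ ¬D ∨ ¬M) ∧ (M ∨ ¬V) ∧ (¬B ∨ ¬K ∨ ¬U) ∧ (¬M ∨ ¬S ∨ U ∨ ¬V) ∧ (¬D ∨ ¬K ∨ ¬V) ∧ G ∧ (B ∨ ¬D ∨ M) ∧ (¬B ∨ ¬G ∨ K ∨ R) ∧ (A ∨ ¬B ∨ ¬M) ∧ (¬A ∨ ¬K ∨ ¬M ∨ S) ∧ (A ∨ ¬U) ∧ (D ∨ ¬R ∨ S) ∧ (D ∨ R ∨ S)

D = True, G = True, U = True, K = False, B = True, R = True, S = False, A = True, V = False, M = False

Unit clause (U) forces U = True.
Unit clause (R) forces R = True.
Unit clause (¬V) forces V = False.
In (¬K ∨ ¬R) only ¬K is left, so K = False.
In (D ∨ K ∨ V) only D is left, so D = True.
Unit clause (G) forces G = True.
In (A ∨ ¬U) only A is left, so A = True.
In (K ∨ ¬S) only ¬S is left, so S = False.
In (¬A ∨ ¬G ∨ ¬M) only ¬M is left, so M = False.
In (B ∨ ¬D ∨ M) only B is left, so B = True.
All clauses satisfied.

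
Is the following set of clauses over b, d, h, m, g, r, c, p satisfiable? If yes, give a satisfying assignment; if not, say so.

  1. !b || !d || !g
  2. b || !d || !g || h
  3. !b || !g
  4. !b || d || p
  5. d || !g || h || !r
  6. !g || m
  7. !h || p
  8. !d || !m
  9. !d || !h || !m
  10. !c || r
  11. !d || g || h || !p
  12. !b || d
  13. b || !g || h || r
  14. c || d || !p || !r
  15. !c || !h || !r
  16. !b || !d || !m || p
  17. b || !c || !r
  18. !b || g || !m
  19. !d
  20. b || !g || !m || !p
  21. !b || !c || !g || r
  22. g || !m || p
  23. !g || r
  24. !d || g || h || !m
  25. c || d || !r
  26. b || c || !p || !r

b: False, d: False, h: False, m: True, g: False, r: False, c: False, p: True

Unit clause (!d) forces d = False.
In (!b || d) only !b is left, so b = False.
Set h = False.
Set m = True.
Try g = True:
  (d || !g || h || !r) forces r = False.
  clause (b || !g || h || r) is falsified — backtrack.
So g = False.
  then (g || !m || p) forces p = True.
Set r = False.
  then (!c || r) forces c = False.
All clauses satisfied.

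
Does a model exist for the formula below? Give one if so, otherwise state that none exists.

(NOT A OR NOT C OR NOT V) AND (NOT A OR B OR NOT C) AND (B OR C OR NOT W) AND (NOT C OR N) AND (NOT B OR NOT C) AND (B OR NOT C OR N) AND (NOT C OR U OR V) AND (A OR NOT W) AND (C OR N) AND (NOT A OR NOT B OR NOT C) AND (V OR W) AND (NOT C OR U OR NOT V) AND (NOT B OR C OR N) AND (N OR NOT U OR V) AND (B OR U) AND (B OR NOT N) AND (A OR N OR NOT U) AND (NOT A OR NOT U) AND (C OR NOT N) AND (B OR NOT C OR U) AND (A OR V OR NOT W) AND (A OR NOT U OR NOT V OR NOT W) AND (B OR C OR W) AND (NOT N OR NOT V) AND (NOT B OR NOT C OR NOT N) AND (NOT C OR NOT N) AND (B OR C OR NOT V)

The formula is unsatisfiable.

Case C = True:
  (NOT C OR N) forces N = True.
  Clause (NOT C OR NOT N) is falsified — contradiction.
Case C = False:
  (C OR N) forces N = True.
  Clause (C OR NOT N) is falsified — contradiction.
Both cases fail, so the formula is unsatisfiable.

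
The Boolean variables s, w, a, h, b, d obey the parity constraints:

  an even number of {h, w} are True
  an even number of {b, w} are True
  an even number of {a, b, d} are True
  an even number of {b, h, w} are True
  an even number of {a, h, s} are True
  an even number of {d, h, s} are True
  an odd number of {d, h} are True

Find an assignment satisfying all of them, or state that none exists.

s: True, w: False, a: True, h: False, b: False, d: True

{h, w}: 0 true → even ✓
{b, w}: 0 true → even ✓
{a, b, d}: 2 true → even ✓
{b, h, w}: 0 true → even ✓
{a, h, s}: 2 true → even ✓
{d, h, s}: 2 true → even ✓
{d, h}: 1 true → odd ✓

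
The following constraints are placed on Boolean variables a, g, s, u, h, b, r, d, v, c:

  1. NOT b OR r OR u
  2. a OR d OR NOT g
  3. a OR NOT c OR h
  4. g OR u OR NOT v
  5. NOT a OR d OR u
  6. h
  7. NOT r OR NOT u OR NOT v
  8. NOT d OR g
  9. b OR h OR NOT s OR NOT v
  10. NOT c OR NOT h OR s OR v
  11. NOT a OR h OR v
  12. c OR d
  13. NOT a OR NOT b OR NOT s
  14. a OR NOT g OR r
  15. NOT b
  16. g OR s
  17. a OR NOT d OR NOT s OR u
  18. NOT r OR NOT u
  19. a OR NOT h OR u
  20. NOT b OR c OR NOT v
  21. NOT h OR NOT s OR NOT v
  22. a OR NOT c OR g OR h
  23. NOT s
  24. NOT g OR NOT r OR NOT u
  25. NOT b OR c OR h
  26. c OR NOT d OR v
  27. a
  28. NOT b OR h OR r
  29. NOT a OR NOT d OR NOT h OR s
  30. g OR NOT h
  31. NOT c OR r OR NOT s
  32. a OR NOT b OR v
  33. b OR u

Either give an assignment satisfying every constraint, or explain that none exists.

a = True, g = True, s = False, u = True, h = True, b = False, r = False, d = False, v = True, c = True

Unit clause (h) forces h = True.
Unit clause (NOT b) forces b = False.
Unit clause (NOT s) forces s = False.
Unit clause (a) forces a = True.
In (NOT a OR NOT d OR NOT h OR s) only NOT d is left, so d = False.
In (g OR NOT h) only g is left, so g = True.
In (b OR u) only u is left, so u = True.
In (c OR d) only c is left, so c = True.
In (NOT r OR NOT u) only NOT r is left, so r = False.
In (NOT c OR NOT h OR s OR v) only v is left, so v = True.
All clauses satisfied.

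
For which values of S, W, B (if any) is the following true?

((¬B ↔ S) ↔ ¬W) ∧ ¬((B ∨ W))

S = True, W = False, B = False

  (¬B ↔ S) ↔ ¬W = True
    ¬B ↔ S = True
      ¬B = True
    ¬W = True
  ¬((B ∨ W)) = True
    B ∨ W = False
Both conjuncts True, so the formula holds.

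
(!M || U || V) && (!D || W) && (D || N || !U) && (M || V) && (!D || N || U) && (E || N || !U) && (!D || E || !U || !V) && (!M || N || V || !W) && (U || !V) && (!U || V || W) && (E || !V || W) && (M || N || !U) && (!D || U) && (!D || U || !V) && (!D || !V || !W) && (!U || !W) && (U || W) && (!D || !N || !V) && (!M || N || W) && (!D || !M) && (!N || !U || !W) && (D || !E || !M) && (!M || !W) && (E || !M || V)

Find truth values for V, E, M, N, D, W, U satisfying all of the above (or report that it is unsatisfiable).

V = True, E = True, M = False, N = True, D = False, W = False, U = True

Set V = True.
  then (U || !V) forces U = True.
  then (!U || !W) forces W = False.
  then (!D || W) forces D = False.
  then (D || N || !U) forces N = True.
  then (E || !V || W) forces E = True.
  then (D || !E || !M) forces M = False.
All clauses satisfied.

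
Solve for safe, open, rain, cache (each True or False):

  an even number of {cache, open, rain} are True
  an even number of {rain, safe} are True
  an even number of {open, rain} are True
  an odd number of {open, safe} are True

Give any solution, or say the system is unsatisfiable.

No satisfying assignment exists.

Adding constraints 2, 3, 4 mod 2: every variable appears an even number of times on the left, so the left side is 0.
But the right sides sum to 1 (mod 2). 0 ≠ 1 — the system is inconsistent.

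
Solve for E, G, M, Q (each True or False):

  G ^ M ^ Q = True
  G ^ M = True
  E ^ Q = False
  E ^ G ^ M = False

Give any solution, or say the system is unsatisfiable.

The formula is unsatisfiable.

Adding constraints 1, 3, 4 mod 2: every variable appears an even number of times on the left, so the left side is 0.
But the right sides sum to 1 (mod 2). 0 ≠ 1 — the system is inconsistent.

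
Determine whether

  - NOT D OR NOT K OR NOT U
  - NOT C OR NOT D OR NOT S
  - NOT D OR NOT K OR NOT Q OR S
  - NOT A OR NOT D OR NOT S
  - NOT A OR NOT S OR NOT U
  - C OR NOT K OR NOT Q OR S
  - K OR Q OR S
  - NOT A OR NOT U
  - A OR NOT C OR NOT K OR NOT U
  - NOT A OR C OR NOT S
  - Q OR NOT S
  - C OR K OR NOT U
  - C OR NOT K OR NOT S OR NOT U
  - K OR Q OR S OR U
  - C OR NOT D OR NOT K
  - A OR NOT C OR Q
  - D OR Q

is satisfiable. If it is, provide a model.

A=F, S=F, U=F, K=F, C=T, Q=T, D=T

Set A = False.
Set S = False.
Set U = False.
Set K = False.
  then (K OR Q OR S) forces Q = True.
Set C = True.
Set D = True.
All clauses satisfied.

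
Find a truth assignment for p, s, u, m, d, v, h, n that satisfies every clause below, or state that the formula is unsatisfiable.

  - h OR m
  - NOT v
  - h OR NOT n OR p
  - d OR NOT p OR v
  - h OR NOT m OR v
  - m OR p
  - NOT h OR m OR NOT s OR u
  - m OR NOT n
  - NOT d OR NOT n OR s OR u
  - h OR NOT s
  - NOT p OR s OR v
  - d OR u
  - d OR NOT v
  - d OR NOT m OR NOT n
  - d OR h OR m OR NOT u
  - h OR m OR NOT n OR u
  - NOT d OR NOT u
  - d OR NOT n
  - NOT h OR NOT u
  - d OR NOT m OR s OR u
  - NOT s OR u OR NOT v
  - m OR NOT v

p = False; s = False; u = False; m = True; d = True; v = False; h = True; n = False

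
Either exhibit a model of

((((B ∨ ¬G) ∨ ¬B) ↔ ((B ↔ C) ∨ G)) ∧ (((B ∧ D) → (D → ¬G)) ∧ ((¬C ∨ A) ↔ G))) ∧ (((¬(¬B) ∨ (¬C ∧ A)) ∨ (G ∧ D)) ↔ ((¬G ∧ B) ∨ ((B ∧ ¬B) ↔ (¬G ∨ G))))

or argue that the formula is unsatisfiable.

B = False, D = False, A = True, G = True, C = True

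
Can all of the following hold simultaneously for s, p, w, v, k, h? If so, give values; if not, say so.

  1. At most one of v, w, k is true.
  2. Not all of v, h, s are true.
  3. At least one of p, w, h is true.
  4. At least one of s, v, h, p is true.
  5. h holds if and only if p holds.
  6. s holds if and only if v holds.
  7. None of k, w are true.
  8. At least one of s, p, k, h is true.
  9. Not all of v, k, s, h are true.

s=F; p=T; w=F; v=F; k=F; h=T

  (1) {v, w, k}: 0 true — at most one ✓
  (2) {v, h, s}: 1/3 true — not all ✓
  (3) {p, w, h}: 2 true — at least one ✓
  (4) {s, v, h, p}: 2 true — at least one ✓
  (5) h=T, p=T — same ✓
  (6) s=F, v=F — same ✓
  (7) {k, w}: 0 true — none ✓
  (8) {s, p, k, h}: 2 true — at least one ✓
  (9) {v, k, s, h}: 1/4 true — not all ✓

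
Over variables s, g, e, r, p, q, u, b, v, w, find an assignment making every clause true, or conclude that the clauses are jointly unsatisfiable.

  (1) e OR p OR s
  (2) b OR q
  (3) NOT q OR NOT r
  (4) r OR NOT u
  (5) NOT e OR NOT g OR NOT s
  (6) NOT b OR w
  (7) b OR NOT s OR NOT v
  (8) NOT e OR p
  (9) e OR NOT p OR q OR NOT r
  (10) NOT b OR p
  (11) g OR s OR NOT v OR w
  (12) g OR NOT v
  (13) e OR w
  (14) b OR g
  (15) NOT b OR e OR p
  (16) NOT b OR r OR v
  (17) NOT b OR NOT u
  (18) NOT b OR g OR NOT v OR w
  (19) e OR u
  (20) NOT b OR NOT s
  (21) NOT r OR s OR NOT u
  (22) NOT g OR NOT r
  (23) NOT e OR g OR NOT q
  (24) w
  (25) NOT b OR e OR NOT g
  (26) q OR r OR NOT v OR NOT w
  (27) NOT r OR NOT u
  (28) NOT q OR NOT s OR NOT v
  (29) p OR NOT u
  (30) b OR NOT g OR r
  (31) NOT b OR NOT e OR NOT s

Unit clause (w) forces w = True.
Set s = False.
Set g = True.
  then (NOT g OR NOT r) forces r = False.
  then (b OR NOT g OR r) forces b = True.
  then (r OR NOT u) forces u = False.
  then (NOT b OR p) forces p = True.
  then (NOT b OR r OR v) forces v = True.
  then (e OR u) forces e = True.
  then (q OR r OR NOT v OR NOT w) forces q = True.
All clauses satisfied.

s = False, g = True, e = True, r = False, p = True, q = True, u = False, b = True, v = True, w = True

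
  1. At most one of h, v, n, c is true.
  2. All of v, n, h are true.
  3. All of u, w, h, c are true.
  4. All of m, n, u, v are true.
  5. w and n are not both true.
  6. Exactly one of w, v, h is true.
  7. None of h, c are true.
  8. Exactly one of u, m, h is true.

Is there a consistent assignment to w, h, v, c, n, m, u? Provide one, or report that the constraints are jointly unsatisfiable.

Case h = True:
  Constraint (7) is violated (h=T) — contradiction.
Case h = False:
  Constraint (2) is violated (h=F) — contradiction.
Both cases fail — unsatisfiable.

Unsatisfiable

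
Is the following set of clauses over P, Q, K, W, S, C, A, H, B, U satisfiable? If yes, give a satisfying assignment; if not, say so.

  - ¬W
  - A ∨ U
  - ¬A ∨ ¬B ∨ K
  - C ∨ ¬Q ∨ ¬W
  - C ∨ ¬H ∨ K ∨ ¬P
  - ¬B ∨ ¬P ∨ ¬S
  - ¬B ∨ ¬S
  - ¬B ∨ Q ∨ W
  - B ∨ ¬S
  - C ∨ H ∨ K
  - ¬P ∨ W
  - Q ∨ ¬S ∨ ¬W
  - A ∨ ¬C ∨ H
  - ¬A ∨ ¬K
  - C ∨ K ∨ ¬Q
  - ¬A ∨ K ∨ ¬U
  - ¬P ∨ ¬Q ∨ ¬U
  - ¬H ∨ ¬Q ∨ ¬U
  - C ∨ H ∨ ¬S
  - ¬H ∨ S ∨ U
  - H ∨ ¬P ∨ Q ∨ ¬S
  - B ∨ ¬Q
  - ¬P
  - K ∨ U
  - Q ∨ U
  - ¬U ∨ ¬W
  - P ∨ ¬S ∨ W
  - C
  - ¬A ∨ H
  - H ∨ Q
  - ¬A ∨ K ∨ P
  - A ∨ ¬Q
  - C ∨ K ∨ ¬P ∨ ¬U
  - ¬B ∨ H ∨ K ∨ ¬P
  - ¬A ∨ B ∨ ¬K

P: False, Q: False, K: True, W: False, S: False, C: True, A: False, H: True, B: False, U: True

Unit clause (¬W) forces W = False.
In (¬P ∨ W) only ¬P is left, so P = False.
In (P ∨ ¬S ∨ W) only ¬S is left, so S = False.
Unit clause (C) forces C = True.
Set Q = False.
  then (¬B ∨ Q ∨ W) forces B = False.
  then (Q ∨ U) forces U = True.
  then (H ∨ Q) forces H = True.
Set K = True.
  then (¬A ∨ ¬K) forces A = False.
All clauses satisfied.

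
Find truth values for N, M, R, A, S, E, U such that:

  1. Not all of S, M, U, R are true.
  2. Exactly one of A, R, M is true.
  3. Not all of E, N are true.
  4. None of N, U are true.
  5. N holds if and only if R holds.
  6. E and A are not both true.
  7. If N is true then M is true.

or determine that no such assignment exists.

N: False; M: True; R: False; A: False; S: False; E: False; U: False

  (1) {S, M, U, R}: 1/4 true — not all ✓
  (2) {A, R, M}: 1 true — exactly one ✓
  (3) {E, N}: 0/2 true — not all ✓
  (4) {N, U}: 0 true — none ✓
  (5) N=F, R=F — same ✓
  (6) E=F, A=F — not both ✓
  (7) N=F ⇒ M: vacuous ✓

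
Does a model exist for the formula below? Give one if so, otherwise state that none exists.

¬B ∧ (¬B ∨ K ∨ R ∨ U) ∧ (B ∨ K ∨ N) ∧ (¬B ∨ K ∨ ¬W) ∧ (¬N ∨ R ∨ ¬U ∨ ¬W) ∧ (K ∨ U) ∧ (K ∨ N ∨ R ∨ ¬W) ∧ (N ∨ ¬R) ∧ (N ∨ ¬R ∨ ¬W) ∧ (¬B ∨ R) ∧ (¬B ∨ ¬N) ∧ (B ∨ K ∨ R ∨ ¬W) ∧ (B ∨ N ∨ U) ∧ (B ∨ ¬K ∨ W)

R = True; B = False; U = True; N = True; K = True; W = True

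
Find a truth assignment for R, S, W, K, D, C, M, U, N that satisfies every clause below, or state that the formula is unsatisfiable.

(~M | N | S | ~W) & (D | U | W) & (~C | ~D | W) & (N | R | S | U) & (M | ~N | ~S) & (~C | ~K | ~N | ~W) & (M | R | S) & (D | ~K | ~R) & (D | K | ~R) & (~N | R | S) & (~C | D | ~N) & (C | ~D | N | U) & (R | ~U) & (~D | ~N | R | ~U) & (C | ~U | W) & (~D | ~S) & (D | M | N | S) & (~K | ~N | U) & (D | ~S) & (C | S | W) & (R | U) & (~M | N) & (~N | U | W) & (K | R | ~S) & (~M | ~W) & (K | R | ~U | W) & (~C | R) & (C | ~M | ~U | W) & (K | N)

R = True; S = False; W = True; K = False; D = True; C = True; M = False; U = False; N = True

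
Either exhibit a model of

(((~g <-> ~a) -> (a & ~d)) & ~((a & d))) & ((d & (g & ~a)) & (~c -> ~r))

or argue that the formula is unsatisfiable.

d=T, g=T, c=T, r=F, a=F

  ((~g <-> ~a) -> (a & ~d)) & ~((a & d)) = True
    (~g <-> ~a) -> (a & ~d) = True
      ~g <-> ~a = False
        ~g = False
        ~a = True
      a & ~d = False
        ~d = False
    ~((a & d)) = True
      a & d = False
  (d & (g & ~a)) & (~c -> ~r) = True
    d & (g & ~a) = True
      g & ~a = True
        ~a = True
    ~c -> ~r = True
      ~c = False
      ~r = True
Both conjuncts True, so the formula holds.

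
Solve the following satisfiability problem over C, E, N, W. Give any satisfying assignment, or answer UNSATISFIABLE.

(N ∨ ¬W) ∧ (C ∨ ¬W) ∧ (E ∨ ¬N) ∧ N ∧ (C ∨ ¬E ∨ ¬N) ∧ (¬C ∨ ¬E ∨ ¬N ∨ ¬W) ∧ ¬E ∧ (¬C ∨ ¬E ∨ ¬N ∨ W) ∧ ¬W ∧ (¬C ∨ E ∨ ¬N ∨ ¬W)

UNSATISFIABLE

Case E = True:
  Clause (¬E) is falsified — contradiction.
Case E = False:
  (E ∨ ¬N) forces N = False.
  Clause (N) is falsified — contradiction.
Both cases fail, so the formula is unsatisfiable.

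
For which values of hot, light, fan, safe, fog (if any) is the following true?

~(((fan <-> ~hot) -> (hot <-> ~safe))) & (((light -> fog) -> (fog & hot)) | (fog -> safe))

hot = True, light = True, fan = False, safe = True, fog = False

  ~(((fan <-> ~hot) -> (hot <-> ~safe))) = True
    (fan <-> ~hot) -> (hot <-> ~safe) = False
      fan <-> ~hot = True
        ~hot = False
      hot <-> ~safe = False
        ~safe = False
  ((light -> fog) -> (fog & hot)) | (fog -> safe) = True
    (light -> fog) -> (fog & hot) = True
      light -> fog = False
      fog & hot = False
    fog -> safe = True
Both conjuncts True, so the formula holds.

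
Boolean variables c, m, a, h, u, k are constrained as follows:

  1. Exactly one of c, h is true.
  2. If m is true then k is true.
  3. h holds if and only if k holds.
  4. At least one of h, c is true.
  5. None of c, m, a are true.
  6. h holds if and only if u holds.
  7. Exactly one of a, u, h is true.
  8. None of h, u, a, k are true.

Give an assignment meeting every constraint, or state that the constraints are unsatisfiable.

Unsatisfiable — no assignment works.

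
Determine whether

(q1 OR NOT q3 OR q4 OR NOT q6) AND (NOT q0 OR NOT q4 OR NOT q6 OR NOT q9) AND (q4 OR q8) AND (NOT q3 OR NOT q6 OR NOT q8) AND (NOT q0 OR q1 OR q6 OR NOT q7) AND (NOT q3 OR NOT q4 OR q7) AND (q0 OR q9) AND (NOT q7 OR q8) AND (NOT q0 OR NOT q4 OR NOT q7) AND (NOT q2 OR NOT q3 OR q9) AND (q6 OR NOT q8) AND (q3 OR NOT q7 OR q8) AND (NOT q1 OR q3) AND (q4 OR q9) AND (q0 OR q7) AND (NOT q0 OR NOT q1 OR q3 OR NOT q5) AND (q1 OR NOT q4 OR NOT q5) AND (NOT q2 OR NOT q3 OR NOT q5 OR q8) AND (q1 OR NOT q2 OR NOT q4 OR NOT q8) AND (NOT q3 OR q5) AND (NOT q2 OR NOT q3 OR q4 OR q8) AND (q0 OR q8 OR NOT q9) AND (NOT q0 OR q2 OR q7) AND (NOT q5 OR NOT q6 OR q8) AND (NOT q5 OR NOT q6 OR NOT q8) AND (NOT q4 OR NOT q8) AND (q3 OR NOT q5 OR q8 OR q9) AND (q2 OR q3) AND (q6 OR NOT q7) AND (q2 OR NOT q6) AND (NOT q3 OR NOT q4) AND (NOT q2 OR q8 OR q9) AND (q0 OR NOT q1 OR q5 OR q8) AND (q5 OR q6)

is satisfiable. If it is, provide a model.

q0 = True, q1 = False, q2 = True, q3 = False, q4 = False, q5 = False, q6 = True, q7 = False, q8 = True, q9 = True

Set q0 = True.
Set q1 = False.
Try q2 = False:
  (NOT q0 OR q2 OR q7) forces q7 = True.
  (NOT q0 OR q1 OR q6 OR NOT q7) forces q6 = True.
  clause (q2 OR NOT q6) is falsified — backtrack.
So q2 = True.
Set q3 = False.
Set q4 = False.
  then (q4 OR q8) forces q8 = True.
  then (q6 OR NOT q8) forces q6 = True.
  then (q4 OR q9) forces q9 = True.
  then (NOT q5 OR NOT q6 OR NOT q8) forces q5 = False.
Set q7 = False.
All clauses satisfied.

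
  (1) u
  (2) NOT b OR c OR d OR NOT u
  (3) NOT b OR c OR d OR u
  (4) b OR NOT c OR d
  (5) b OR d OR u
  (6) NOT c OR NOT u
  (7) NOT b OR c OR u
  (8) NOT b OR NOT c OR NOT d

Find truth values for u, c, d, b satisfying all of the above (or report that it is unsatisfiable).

u: True, c: False, d: True, b: False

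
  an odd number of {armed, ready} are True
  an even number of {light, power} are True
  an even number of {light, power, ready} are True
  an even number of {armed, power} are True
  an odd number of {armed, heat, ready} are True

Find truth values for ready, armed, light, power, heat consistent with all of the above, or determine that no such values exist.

ready = False; armed = True; light = True; power = True; heat = False

{armed, ready}: 1 true → odd ✓
{light, power}: 2 true → even ✓
{light, power, ready}: 2 true → even ✓
{armed, power}: 2 true → even ✓
{armed, heat, ready}: 1 true → odd ✓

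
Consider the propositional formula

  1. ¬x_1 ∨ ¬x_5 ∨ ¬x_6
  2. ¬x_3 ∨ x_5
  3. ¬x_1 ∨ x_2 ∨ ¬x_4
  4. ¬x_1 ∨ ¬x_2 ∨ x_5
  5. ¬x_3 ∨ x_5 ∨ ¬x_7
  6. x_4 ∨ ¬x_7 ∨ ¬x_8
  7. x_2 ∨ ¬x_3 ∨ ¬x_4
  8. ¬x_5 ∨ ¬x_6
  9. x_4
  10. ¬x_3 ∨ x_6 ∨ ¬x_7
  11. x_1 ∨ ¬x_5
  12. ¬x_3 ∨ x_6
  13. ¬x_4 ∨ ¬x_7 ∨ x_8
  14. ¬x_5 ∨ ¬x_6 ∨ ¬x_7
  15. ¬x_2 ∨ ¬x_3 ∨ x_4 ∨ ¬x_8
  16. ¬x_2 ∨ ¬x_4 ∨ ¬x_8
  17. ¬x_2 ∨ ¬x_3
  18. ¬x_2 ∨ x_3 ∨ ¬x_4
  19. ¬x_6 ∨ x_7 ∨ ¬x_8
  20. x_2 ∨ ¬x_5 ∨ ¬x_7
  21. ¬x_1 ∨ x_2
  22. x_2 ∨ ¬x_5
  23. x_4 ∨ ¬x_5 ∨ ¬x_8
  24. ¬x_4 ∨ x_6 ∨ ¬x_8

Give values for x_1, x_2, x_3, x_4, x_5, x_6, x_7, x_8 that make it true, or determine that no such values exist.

x_1 = False, x_2 = False, x_3 = False, x_4 = True, x_5 = False, x_6 = True, x_7 = False, x_8 = False

Unit clause (x_4) forces x_4 = True.
Set x_1 = False.
  then (x_1 ∨ ¬x_5) forces x_5 = False.
  then (¬x_3 ∨ x_5) forces x_3 = False.
  then (¬x_2 ∨ x_3 ∨ ¬x_4) forces x_2 = False.
Set x_6 = True.
Set x_7 = False.
  then (¬x_6 ∨ x_7 ∨ ¬x_8) forces x_8 = False.
All clauses satisfied.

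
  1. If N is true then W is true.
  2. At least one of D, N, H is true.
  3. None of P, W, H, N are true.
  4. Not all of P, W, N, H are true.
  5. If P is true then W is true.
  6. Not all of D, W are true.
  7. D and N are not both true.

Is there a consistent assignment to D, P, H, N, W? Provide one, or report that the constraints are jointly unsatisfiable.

D: True; P: False; H: False; N: False; W: False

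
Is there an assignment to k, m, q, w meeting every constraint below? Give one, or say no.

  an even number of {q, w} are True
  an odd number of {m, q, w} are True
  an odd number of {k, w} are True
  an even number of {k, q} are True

The formula is unsatisfiable.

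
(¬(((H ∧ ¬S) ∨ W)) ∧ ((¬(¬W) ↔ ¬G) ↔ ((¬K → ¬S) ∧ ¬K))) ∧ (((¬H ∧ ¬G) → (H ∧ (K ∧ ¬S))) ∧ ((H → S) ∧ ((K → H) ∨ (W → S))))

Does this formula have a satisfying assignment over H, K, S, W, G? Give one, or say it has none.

H=T; K=T; S=T; W=F; G=F

  ¬(((H ∧ ¬S) ∨ W)) ∧ ((¬(¬W) ↔ ¬G) ↔ ((¬K → ¬S) ∧ ¬K)) = True
    ¬(((H ∧ ¬S) ∨ W)) = True
      (H ∧ ¬S) ∨ W = False
        H ∧ ¬S = False
          ¬S = False
    (¬(¬W) ↔ ¬G) ↔ ((¬K → ¬S) ∧ ¬K) = True
      ¬(¬W) ↔ ¬G = False
        ¬(¬W) = False
          ¬W = True
        ¬G = True
      (¬K → ¬S) ∧ ¬K = False
        ¬K → ¬S = True
          ¬K = False
          ¬S = False
        ¬K = False
  ((¬H ∧ ¬G) → (H ∧ (K ∧ ¬S))) ∧ ((H → S) ∧ ((K → H) ∨ (W → S))) = True
    (¬H ∧ ¬G) → (H ∧ (K ∧ ¬S)) = True
      ¬H ∧ ¬G = False
        ¬H = False
        ¬G = True
      H ∧ (K ∧ ¬S) = False
        K ∧ ¬S = False
          ¬S = False
    (H → S) ∧ ((K → H) ∨ (W → S)) = True
      H → S = True
      (K → H) ∨ (W → S) = True
        K → H = True
        W → S = True
Both conjuncts True, so the formula holds.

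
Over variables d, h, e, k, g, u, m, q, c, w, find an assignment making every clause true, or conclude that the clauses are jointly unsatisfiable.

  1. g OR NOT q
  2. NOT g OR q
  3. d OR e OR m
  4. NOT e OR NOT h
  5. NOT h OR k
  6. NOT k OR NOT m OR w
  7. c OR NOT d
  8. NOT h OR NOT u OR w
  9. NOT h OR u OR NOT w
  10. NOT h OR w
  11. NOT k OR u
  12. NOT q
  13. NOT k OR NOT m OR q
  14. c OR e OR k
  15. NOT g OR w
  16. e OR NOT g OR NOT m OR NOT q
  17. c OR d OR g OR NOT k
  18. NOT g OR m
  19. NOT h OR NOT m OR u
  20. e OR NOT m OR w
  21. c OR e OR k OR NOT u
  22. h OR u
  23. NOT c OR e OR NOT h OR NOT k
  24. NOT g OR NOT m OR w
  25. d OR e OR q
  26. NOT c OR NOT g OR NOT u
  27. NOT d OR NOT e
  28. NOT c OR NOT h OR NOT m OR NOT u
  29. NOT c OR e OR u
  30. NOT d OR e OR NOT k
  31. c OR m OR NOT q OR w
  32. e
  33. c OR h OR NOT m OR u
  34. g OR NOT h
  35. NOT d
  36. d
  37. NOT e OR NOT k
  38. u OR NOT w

No satisfying assignment exists.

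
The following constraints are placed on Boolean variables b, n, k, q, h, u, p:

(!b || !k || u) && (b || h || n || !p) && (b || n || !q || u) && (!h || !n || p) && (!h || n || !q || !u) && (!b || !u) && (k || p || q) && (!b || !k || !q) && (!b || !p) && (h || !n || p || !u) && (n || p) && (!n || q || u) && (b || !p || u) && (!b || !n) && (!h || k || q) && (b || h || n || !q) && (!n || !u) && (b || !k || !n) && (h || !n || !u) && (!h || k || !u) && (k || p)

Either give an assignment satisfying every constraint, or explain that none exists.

Try b = True:
  (!b || !u) forces u = False.
  (!b || !k || u) forces k = False.
  (!b || !p) forces p = False.
  clause (k || p) is falsified — backtrack.
So b = False.
Set n = False.
  then (n || p) forces p = True.
  then (b || !p || u) forces u = True.
  then (b || h || n || !p) forces h = True.
  then (!h || n || !q || !u) forces q = False.
  then (!h || k || q) forces k = True.
All clauses satisfied.

b = False, n = False, k = True, q = False, h = True, u = True, p = True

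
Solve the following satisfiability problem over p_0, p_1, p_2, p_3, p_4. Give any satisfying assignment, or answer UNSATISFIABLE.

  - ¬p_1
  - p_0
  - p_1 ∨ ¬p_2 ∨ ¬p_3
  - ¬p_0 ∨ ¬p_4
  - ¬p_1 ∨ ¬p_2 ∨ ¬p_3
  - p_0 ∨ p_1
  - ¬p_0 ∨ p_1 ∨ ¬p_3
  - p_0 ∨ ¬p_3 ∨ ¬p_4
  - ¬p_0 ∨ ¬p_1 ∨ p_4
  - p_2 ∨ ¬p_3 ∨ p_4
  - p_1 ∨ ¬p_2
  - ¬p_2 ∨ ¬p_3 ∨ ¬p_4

p_0=T; p_1=F; p_2=F; p_3=F; p_4=F

Unit clause (¬p_1) forces p_1 = False.
Unit clause (p_0) forces p_0 = True.
In (¬p_0 ∨ ¬p_4) only ¬p_4 is left, so p_4 = False.
In (¬p_0 ∨ p_1 ∨ ¬p_3) only ¬p_3 is left, so p_3 = False.
In (p_1 ∨ ¬p_2) only ¬p_2 is left, so p_2 = False.
All clauses satisfied.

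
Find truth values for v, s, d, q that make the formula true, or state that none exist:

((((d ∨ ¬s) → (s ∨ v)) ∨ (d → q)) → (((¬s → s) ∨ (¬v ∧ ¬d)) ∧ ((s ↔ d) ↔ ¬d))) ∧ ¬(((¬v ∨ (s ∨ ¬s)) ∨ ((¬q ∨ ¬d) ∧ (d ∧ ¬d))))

The conjunct ¬(((¬v ∨ (s ∨ ¬s)) ∨ ((¬q ∨ ¬d) ∧ (d ∧ ¬d)))) is unsatisfiable on its own:
  s = True: this becomes ¬((True ∨ ((¬q ∨ ¬d) ∧ (d ∧ ¬d)))) = False.
  s = False: this becomes ¬((True ∨ ((¬q ∨ ¬d) ∧ (d ∧ ¬d)))) = False.
So the whole conjunction is unsatisfiable.

No satisfying assignment exists.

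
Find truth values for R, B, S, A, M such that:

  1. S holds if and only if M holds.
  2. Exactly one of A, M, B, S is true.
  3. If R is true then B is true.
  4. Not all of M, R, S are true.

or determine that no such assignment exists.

R = False, B = False, S = False, A = True, M = False

  (1) S=F, M=F — same ✓
  (2) {A, M, B, S}: 1 true — exactly one ✓
  (3) R=F ⇒ B: vacuous ✓
  (4) {M, R, S}: 0/3 true — not all ✓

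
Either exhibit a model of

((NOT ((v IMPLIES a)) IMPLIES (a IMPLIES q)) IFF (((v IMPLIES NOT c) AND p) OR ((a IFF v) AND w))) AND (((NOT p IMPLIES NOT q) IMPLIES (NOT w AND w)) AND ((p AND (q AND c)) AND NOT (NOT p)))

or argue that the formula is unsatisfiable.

Case q = True: the formula simplifies to (((v IMPLIES NOT c) AND p) OR ((a IFF v) AND w)) AND ((p IMPLIES (NOT w AND w)) AND ((p AND c) AND NOT (NOT p))).
  p = True: simplifies to ((v IMPLIES NOT c) OR ((a IFF v) AND w)) AND ((NOT w AND w) AND c).
    w = True: the conjunct NOT w is False.
    w = False: the conjunct w is False.
  p = False: the conjunct p is False.
Case q = False: the conjunct q is False.
Both cases fail — unsatisfiable.

Unsatisfiable — no assignment works.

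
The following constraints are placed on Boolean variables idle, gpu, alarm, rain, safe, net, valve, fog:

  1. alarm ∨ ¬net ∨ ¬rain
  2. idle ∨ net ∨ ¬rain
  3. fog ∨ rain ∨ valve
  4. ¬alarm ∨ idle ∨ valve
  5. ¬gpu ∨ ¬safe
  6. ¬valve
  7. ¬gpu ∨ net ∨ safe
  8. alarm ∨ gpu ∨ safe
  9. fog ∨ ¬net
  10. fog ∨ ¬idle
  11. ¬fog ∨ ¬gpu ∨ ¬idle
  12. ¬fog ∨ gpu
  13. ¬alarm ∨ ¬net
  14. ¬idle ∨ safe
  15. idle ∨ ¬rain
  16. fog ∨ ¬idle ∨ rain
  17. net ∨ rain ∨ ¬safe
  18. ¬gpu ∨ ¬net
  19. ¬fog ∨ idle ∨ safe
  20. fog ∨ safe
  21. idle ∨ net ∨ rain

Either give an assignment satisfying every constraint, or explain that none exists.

Unsatisfiable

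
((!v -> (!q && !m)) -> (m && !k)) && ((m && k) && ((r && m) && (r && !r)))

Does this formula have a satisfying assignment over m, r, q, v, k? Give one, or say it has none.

Unsatisfiable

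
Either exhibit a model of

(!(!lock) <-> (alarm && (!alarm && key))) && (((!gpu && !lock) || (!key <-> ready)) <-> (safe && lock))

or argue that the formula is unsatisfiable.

alarm: False, safe: False, lock: False, gpu: True, key: True, ready: True

  !(!lock) <-> (alarm && (!alarm && key)) = True
    !(!lock) = False
      !lock = True
    alarm && (!alarm && key) = False
      !alarm && key = True
        !alarm = True
  ((!gpu && !lock) || (!key <-> ready)) <-> (safe && lock) = True
    (!gpu && !lock) || (!key <-> ready) = False
      !gpu && !lock = False
        !gpu = False
        !lock = True
      !key <-> ready = False
        !key = False
    safe && lock = False
Both conjuncts True, so the formula holds.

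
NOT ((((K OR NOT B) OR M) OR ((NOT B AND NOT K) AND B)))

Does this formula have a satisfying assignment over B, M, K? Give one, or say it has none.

B: True, M: False, K: False

  NOT ((((K OR NOT B) OR M) OR ((NOT B AND NOT K) AND B))) = True
    ((K OR NOT B) OR M) OR ((NOT B AND NOT K) AND B) = False
      (K OR NOT B) OR M = False
        K OR NOT B = False
          NOT B = False
      (NOT B AND NOT K) AND B = False
        NOT B AND NOT K = False
          NOT B = False
          NOT K = True
The formula evaluates to True.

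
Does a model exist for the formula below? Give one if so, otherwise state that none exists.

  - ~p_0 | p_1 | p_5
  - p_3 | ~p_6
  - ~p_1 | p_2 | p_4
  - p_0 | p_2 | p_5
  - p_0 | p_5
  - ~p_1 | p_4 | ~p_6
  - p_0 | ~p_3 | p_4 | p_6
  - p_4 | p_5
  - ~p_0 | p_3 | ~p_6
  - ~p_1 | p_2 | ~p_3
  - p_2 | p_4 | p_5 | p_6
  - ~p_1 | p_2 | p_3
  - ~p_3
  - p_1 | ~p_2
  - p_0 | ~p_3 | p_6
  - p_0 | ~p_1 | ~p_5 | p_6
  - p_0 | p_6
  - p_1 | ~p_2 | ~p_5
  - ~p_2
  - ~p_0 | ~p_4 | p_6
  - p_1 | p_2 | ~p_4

p_0=T, p_1=F, p_2=F, p_3=F, p_4=F, p_5=T, p_6=F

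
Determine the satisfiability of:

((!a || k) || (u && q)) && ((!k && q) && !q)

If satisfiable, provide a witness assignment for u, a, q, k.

Unsatisfiable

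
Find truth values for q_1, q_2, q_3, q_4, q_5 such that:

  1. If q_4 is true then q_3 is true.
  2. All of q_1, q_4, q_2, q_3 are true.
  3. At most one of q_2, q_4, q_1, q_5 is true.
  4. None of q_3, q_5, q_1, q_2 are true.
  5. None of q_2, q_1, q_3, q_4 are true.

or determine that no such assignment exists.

Case q_1 = True:
  Constraint (4) is violated (q_1=T) — contradiction.
Case q_1 = False:
  Constraint (2) is violated (q_1=F) — contradiction.
Both cases fail — unsatisfiable.

UNSATISFIABLE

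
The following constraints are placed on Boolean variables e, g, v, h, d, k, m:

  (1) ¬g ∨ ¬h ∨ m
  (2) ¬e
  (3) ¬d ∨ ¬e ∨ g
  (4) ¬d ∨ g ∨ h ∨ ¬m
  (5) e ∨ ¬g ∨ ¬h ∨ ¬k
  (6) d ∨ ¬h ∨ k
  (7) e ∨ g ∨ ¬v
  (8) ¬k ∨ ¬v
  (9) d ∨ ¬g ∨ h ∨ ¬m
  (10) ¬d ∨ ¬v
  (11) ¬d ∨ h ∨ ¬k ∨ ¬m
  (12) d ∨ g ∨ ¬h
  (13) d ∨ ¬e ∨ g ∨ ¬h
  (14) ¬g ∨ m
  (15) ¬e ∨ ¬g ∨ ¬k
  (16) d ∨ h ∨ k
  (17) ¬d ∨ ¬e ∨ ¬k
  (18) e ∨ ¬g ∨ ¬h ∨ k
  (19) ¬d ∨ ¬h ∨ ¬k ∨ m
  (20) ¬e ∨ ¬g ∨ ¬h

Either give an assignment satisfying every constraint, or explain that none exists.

Unit clause (¬e) forces e = False.
Set g = False.
  then (e ∨ g ∨ ¬v) forces v = False.
Set h = True.
  then (d ∨ g ∨ ¬h) forces d = True.
Set k = True.
  then (¬d ∨ ¬h ∨ ¬k ∨ m) forces m = True.
All clauses satisfied.

e = False; g = False; v = False; h = True; d = True; k = True; m = True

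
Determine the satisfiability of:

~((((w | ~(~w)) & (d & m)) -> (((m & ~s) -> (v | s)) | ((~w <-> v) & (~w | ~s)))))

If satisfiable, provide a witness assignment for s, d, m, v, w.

Case s = True: the formula becomes ~((((w | ~(~w)) & (d & m)) -> True)) = False.
Case s = False: the formula simplifies to ~((((w | ~(~w)) & (d & m)) -> ((m -> v) | (~w <-> v)))).
  w = True: simplifies to ~(((d & m) -> ((m -> v) | ~v))).
    v = True: this becomes ~(((d & m) -> True)) = False.
    v = False: this becomes ~(((d & m) -> True)) = False.
  w = False: this becomes ~((False -> ((m -> v) | v))) = False.
Both cases fail — unsatisfiable.

Unsatisfiable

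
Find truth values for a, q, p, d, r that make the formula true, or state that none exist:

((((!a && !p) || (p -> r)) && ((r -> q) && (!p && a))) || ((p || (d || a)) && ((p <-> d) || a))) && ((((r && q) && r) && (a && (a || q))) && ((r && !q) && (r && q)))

UNSATISFIABLE

Case q = True: the conjunct !q is False.
Case q = False: the conjunct q is False.
Both cases fail — unsatisfiable.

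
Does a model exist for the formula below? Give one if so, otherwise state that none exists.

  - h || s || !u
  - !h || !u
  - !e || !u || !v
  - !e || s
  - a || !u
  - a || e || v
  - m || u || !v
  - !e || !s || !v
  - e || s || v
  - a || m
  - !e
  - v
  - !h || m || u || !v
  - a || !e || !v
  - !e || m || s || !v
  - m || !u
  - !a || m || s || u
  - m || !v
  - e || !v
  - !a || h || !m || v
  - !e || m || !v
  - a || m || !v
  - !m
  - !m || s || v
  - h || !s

Case e = True:
  Clause (!e) is falsified — contradiction.
Case e = False:
  (v) forces v = True.
  Clause (e || !v) is falsified — contradiction.
Both cases fail, so the formula is unsatisfiable.

No satisfying assignment exists.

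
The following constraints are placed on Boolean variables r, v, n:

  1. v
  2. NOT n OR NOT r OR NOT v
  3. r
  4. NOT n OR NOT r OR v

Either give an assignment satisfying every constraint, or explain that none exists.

r: True, v: True, n: False

Unit clause (v) forces v = True.
Unit clause (r) forces r = True.
In (NOT n OR NOT r OR NOT v) only NOT n is left, so n = False.
Check each clause:
  (v): v holds.
  (NOT n OR NOT r OR NOT v): NOT n holds.
  (r): r holds.
  (NOT n OR NOT r OR v): NOT n holds.
All clauses satisfied.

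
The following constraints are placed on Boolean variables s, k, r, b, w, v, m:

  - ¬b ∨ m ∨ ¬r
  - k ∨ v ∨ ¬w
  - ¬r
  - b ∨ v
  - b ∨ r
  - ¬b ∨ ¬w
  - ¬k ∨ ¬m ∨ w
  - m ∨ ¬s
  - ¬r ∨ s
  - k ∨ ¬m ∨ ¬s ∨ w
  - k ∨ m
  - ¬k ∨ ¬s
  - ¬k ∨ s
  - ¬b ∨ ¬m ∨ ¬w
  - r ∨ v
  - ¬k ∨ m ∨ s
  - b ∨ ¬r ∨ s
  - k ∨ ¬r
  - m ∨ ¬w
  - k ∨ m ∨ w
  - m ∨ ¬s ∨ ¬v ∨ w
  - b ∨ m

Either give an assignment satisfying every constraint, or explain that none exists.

s = False; k = False; r = False; b = True; w = False; v = True; m = True

Unit clause (¬r) forces r = False.
In (b ∨ r) only b is left, so b = True.
In (¬b ∨ ¬w) only ¬w is left, so w = False.
In (r ∨ v) only v is left, so v = True.
Set s = False.
  then (¬k ∨ s) forces k = False.
  then (k ∨ m ∨ w) forces m = True.
All clauses satisfied.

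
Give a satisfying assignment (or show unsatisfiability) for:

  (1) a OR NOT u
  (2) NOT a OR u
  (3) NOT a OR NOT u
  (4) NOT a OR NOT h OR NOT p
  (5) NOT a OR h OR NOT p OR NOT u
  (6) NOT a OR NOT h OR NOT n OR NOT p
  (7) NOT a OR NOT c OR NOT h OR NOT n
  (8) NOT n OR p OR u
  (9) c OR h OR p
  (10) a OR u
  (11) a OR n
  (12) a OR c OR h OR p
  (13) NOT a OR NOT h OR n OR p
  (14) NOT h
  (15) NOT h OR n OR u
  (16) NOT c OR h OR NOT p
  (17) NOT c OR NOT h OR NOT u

Case u = True:
  (a OR NOT u) forces a = True.
  Clause (NOT a OR NOT u) is falsified — contradiction.
Case u = False:
  (NOT a OR u) forces a = False.
  Clause (a OR u) is falsified — contradiction.
Both cases fail, so the formula is unsatisfiable.

Unsatisfiable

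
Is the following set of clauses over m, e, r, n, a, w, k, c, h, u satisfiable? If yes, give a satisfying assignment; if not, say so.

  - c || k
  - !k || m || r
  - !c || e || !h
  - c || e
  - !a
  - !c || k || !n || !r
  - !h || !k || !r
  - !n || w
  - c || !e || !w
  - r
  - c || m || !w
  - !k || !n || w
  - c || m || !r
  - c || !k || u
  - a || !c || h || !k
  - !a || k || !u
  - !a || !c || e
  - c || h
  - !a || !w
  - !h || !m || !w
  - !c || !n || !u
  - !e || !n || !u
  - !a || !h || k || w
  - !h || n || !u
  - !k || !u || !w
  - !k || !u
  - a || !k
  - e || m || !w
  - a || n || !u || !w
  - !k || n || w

m=F, e=T, r=T, n=F, a=F, w=T, k=F, c=T, h=T, u=F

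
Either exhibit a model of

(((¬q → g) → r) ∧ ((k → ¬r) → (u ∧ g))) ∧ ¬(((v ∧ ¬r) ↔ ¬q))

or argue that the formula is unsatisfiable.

v = True, k = True, u = False, r = True, g = False, q = False

  ((¬q → g) → r) ∧ ((k → ¬r) → (u ∧ g)) = True
    (¬q → g) → r = True
      ¬q → g = False
        ¬q = True
    (k → ¬r) → (u ∧ g) = True
      k → ¬r = False
        ¬r = False
      u ∧ g = False
  ¬(((v ∧ ¬r) ↔ ¬q)) = True
    (v ∧ ¬r) ↔ ¬q = False
      v ∧ ¬r = False
        ¬r = False
      ¬q = True
Both conjuncts True, so the formula holds.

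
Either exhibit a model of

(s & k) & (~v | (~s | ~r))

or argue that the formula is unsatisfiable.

v = False, k = True, r = True, s = True

  s & k = True
  ~v | (~s | ~r) = True
    ~v = True
    ~s | ~r = False
      ~s = False
      ~r = False
Both conjuncts True, so the formula holds.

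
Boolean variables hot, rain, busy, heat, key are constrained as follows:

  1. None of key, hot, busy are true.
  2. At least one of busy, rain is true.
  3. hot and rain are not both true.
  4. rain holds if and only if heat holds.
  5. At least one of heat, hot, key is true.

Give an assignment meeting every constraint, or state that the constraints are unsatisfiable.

hot: False, rain: True, busy: False, heat: True, key: False

  (1) {key, hot, busy}: 0 true — none ✓
  (2) {busy, rain}: 1 true — at least one ✓
  (3) hot=F, rain=T — not both ✓
  (4) rain=T, heat=T — same ✓
  (5) {heat, hot, key}: 1 true — at least one ✓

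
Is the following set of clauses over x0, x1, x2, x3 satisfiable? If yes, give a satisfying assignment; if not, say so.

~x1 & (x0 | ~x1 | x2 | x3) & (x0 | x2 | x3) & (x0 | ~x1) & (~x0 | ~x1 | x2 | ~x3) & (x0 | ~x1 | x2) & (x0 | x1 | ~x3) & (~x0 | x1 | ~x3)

x0 = False, x1 = False, x2 = True, x3 = False

Unit clause (~x1) forces x1 = False.
Set x0 = False.
  then (x0 | x1 | ~x3) forces x3 = False.
  then (x0 | x2 | x3) forces x2 = True.
All clauses satisfied.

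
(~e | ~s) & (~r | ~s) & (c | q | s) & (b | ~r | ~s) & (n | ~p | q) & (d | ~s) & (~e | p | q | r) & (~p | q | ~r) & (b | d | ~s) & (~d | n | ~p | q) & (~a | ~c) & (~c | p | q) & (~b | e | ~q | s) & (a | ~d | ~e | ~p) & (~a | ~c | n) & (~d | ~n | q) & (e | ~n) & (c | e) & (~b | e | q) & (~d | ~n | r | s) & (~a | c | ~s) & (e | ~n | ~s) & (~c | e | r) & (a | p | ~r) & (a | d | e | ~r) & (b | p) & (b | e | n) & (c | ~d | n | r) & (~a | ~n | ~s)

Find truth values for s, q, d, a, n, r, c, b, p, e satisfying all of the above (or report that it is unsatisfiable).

s = False, q = True, d = False, a = False, n = False, r = False, c = False, b = True, p = True, e = True

Set s = False.
Set q = True.
Set d = False.
Set a = False.
Set n = False.
Set r = False.
Set c = False.
  then (c | e) forces e = True.
Set b = True.
Set p = True.
All clauses satisfied.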